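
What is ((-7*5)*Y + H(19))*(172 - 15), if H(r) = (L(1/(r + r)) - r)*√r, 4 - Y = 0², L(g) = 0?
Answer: -21980 - 2983*√19 ≈ -34983.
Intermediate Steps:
Y = 4 (Y = 4 - 1*0² = 4 - 1*0 = 4 + 0 = 4)
H(r) = -r^(3/2) (H(r) = (0 - r)*√r = (-r)*√r = -r^(3/2))
((-7*5)*Y + H(19))*(172 - 15) = (-7*5*4 - 19^(3/2))*(172 - 15) = (-35*4 - 19*√19)*157 = (-140 - 19*√19)*157 = -21980 - 2983*√19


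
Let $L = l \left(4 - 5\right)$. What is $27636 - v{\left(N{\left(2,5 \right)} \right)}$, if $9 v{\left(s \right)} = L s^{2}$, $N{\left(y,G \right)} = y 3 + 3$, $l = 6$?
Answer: $27690$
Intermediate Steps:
$N{\left(y,G \right)} = 3 + 3 y$ ($N{\left(y,G \right)} = 3 y + 3 = 3 + 3 y$)
$L = -6$ ($L = 6 \left(4 - 5\right) = 6 \left(-1\right) = -6$)
$v{\left(s \right)} = - \frac{2 s^{2}}{3}$ ($v{\left(s \right)} = \frac{\left(-6\right) s^{2}}{9} = - \frac{2 s^{2}}{3}$)
$27636 - v{\left(N{\left(2,5 \right)} \right)} = 27636 - - \frac{2 \left(3 + 3 \cdot 2\right)^{2}}{3} = 27636 - - \frac{2 \left(3 + 6\right)^{2}}{3} = 27636 - - \frac{2 \cdot 9^{2}}{3} = 27636 - \left(- \frac{2}{3}\right) 81 = 27636 - -54 = 27636 + 54 = 27690$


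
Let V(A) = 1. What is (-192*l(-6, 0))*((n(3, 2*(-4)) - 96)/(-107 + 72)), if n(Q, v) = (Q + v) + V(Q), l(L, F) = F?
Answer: 0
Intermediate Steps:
n(Q, v) = 1 + Q + v (n(Q, v) = (Q + v) + 1 = 1 + Q + v)
(-192*l(-6, 0))*((n(3, 2*(-4)) - 96)/(-107 + 72)) = (-192*0)*(((1 + 3 + 2*(-4)) - 96)/(-107 + 72)) = 0*(((1 + 3 - 8) - 96)/(-35)) = 0*((-4 - 96)*(-1/35)) = 0*(-100*(-1/35)) = 0*(20/7) = 0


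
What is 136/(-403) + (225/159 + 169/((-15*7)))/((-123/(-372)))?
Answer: -85100144/91950495 ≈ -0.92550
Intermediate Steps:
136/(-403) + (225/159 + 169/((-15*7)))/((-123/(-372))) = 136*(-1/403) + (225*(1/159) + 169/(-105))/((-123*(-1/372))) = -136/403 + (75/53 + 169*(-1/105))/(41/124) = -136/403 + (75/53 - 169/105)*(124/41) = -136/403 - 1082/5565*124/41 = -136/403 - 134168/228165 = -85100144/91950495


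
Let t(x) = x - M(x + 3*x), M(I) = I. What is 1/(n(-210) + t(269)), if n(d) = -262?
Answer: -1/1069 ≈ -0.00093545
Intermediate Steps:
t(x) = -3*x (t(x) = x - (x + 3*x) = x - 4*x = -3*x)
1/(n(-210) + t(269)) = 1/(-262 - 3*269) = 1/(-262 - 807) = 1/(-1069) = -1/1069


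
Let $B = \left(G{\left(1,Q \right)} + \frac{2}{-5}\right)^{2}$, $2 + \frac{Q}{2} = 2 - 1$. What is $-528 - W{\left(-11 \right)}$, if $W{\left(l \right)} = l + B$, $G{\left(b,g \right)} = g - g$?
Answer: $- \frac{12929}{25} \approx -517.16$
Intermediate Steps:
$Q = -2$ ($Q = -4 + 2 \left(2 - 1\right) = -4 + 2 \cdot 1 = -4 + 2 = -2$)
$G{\left(b,g \right)} = 0$
$B = \frac{4}{25}$ ($B = \left(0 + \frac{2}{-5}\right)^{2} = \left(0 + 2 \left(- \frac{1}{5}\right)\right)^{2} = \left(0 - \frac{2}{5}\right)^{2} = \left(- \frac{2}{5}\right)^{2} = \frac{4}{25} \approx 0.16$)
$W{\left(l \right)} = \frac{4}{25} + l$ ($W{\left(l \right)} = l + \frac{4}{25} = \frac{4}{25} + l$)
$-528 - W{\left(-11 \right)} = -528 - \left(\frac{4}{25} - 11\right) = -528 - - \frac{271}{25} = -528 + \frac{271}{25} = - \frac{12929}{25}$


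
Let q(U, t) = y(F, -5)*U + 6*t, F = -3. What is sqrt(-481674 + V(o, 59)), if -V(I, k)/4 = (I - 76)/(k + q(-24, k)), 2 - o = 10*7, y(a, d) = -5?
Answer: I*sqrt(136837977978)/533 ≈ 694.03*I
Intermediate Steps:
q(U, t) = -5*U + 6*t
o = -68 (o = 2 - 10*7 = 2 - 1*70 = 2 - 70 = -68)
V(I, k) = -4*(-76 + I)/(120 + 7*k) (V(I, k) = -4*(I - 76)/(k + (-5*(-24) + 6*k)) = -4*(-76 + I)/(k + (120 + 6*k)) = -4*(-76 + I)/(120 + 7*k))
sqrt(-481674 + V(o, 59)) = sqrt(-481674 + 4*(76 - 1*(-68))/(120 + 7*59)) = sqrt(-481674 + 4*(76 + 68)/(120 + 413)) = sqrt(-481674 + 4*144/533) = sqrt(-481674 + 4*(1/533)*144) = sqrt(-481674 + 576/533) = sqrt(-256731666/533) = I*sqrt(136837977978)/533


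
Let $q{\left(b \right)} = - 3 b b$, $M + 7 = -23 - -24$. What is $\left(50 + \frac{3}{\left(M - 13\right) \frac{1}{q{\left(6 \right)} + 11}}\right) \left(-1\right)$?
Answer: $- \frac{1241}{19} \approx -65.316$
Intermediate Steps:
$M = -6$ ($M = -7 - -1 = -7 + \left(-23 + 24\right) = -7 + 1 = -6$)
$q{\left(b \right)} = - 3 b^{2}$
$\left(50 + \frac{3}{\left(M - 13\right) \frac{1}{q{\left(6 \right)} + 11}}\right) \left(-1\right) = \left(50 + \frac{3}{\left(-6 - 13\right) \frac{1}{- 3 \cdot 6^{2} + 11}}\right) \left(-1\right) = \left(50 + \frac{3}{\left(-19\right) \frac{1}{\left(-3\right) 36 + 11}}\right) \left(-1\right) = \left(50 + \frac{3}{\left(-19\right) \frac{1}{-108 + 11}}\right) \left(-1\right) = \left(50 + \frac{3}{\left(-19\right) \frac{1}{-97}}\right) \left(-1\right) = \left(50 + \frac{3}{\left(-19\right) \left(- \frac{1}{97}\right)}\right) \left(-1\right) = \left(50 + \frac{3}{\frac{19}{97}}\right) \left(-1\right) = \left(50 + 3 \cdot \frac{97}{19}\right) \left(-1\right) = \left(50 + \frac{291}{19}\right) \left(-1\right) = \frac{1241}{19} \left(-1\right) = - \frac{1241}{19}$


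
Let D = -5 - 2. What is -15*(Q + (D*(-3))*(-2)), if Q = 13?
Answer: 435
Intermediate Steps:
D = -7
-15*(Q + (D*(-3))*(-2)) = -15*(13 - 7*(-3)*(-2)) = -15*(13 + 21*(-2)) = -15*(13 - 42) = -15*(-29) = 435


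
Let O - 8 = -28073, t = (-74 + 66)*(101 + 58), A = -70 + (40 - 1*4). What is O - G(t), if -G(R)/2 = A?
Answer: -28133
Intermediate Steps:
A = -34 (A = -70 + (40 - 4) = -70 + 36 = -34)
t = -1272 (t = -8*159 = -1272)
G(R) = 68 (G(R) = -2*(-34) = 68)
O = -28065 (O = 8 - 28073 = -28065)
O - G(t) = -28065 - 1*68 = -28065 - 68 = -28133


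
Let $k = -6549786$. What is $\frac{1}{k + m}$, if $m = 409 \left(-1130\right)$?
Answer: $- \frac{1}{7011956} \approx -1.4261 \cdot 10^{-7}$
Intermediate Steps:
$m = -462170$
$\frac{1}{k + m} = \frac{1}{-6549786 - 462170} = \frac{1}{-7011956} = - \frac{1}{7011956}$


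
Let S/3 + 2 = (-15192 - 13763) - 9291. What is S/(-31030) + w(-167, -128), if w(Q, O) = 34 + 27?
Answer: 1003787/15515 ≈ 64.698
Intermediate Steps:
S = -114744 (S = -6 + 3*((-15192 - 13763) - 9291) = -6 + 3*(-28955 - 9291) = -6 + 3*(-38246) = -6 - 114738 = -114744)
w(Q, O) = 61
S/(-31030) + w(-167, -128) = -114744/(-31030) + 61 = -114744*(-1/31030) + 61 = 57372/15515 + 61 = 1003787/15515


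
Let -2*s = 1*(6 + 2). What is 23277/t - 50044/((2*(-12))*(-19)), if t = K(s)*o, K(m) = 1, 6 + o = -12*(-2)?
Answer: 22485/19 ≈ 1183.4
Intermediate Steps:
o = 18 (o = -6 - 12*(-2) = -6 + 24 = 18)
s = -4 (s = -(6 + 2)/2 = -8/2 = -1/2*8 = -4)
t = 18 (t = 1*18 = 18)
23277/t - 50044/((2*(-12))*(-19)) = 23277/18 - 50044/((2*(-12))*(-19)) = 23277*(1/18) - 50044/((-24*(-19))) = 7759/6 - 50044/456 = 7759/6 - 50044*1/456 = 7759/6 - 12511/114 = 22485/19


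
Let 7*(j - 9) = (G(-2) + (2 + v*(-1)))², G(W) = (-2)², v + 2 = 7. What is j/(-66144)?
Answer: -2/14469 ≈ -0.00013823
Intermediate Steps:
v = 5 (v = -2 + 7 = 5)
G(W) = 4
j = 64/7 (j = 9 + (4 + (2 + 5*(-1)))²/7 = 9 + (4 + (2 - 5))²/7 = 9 + (4 - 3)²/7 = 9 + (⅐)*1² = 9 + (⅐)*1 = 9 + ⅐ = 64/7 ≈ 9.1429)
j/(-66144) = (64/7)/(-66144) = (64/7)*(-1/66144) = -2/14469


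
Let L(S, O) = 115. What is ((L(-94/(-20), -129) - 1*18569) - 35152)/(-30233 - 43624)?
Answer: 7658/10551 ≈ 0.72581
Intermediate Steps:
((L(-94/(-20), -129) - 1*18569) - 35152)/(-30233 - 43624) = ((115 - 1*18569) - 35152)/(-30233 - 43624) = ((115 - 18569) - 35152)/(-73857) = (-18454 - 35152)*(-1/73857) = -53606*(-1/73857) = 7658/10551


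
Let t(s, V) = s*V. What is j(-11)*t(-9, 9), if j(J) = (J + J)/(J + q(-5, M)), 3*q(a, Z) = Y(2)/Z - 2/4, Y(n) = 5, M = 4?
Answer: -7128/43 ≈ -165.77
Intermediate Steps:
t(s, V) = V*s
q(a, Z) = -⅙ + 5/(3*Z) (q(a, Z) = (5/Z - 2/4)/3 = (5/Z - 2*¼)/3 = (5/Z - ½)/3 = (-½ + 5/Z)/3 = -⅙ + 5/(3*Z))
j(J) = 2*J/(¼ + J) (j(J) = (J + J)/(J + (⅙)*(10 - 1*4)/4) = (2*J)/(J + (⅙)*(¼)*(10 - 4)) = (2*J)/(J + (⅙)*(¼)*6) = (2*J)/(J + ¼) = (2*J)/(¼ + J) = 2*J/(¼ + J))
j(-11)*t(-9, 9) = (8*(-11)/(1 + 4*(-11)))*(9*(-9)) = (8*(-11)/(1 - 44))*(-81) = (8*(-11)/(-43))*(-81) = (8*(-11)*(-1/43))*(-81) = (88/43)*(-81) = -7128/43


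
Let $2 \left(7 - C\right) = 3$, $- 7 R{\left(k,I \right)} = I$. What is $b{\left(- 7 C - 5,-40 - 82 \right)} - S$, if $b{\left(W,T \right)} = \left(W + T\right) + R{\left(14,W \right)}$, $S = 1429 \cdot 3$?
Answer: $- \frac{31124}{7} \approx -4446.3$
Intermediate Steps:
$R{\left(k,I \right)} = - \frac{I}{7}$
$C = \frac{11}{2}$ ($C = 7 - \frac{3}{2} = \frac{11}{2} \approx 5.5$)
$S = 4287$
$b{\left(W,T \right)} = T + \frac{6 W}{7}$ ($b{\left(W,T \right)} = \left(W + T\right) - \frac{W}{7} = \left(T + W\right) - \frac{W}{7} = T + \frac{6 W}{7}$)
$b{\left(- 7 C - 5,-40 - 82 \right)} - S = \left(\left(-40 - 82\right) + \frac{6 \left(\left(-7\right) \frac{11}{2} - 5\right)}{7}\right) - 4287 = \left(\left(-40 - 82\right) + \frac{6 \left(- \frac{77}{2} - 5\right)}{7}\right) - 4287 = \left(-122 + \frac{6}{7} \left(- \frac{87}{2}\right)\right) - 4287 = \left(-122 - \frac{261}{7}\right) - 4287 = - \frac{1115}{7} - 4287 = - \frac{31124}{7}$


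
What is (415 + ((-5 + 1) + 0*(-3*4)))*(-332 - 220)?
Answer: -226872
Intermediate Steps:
(415 + ((-5 + 1) + 0*(-3*4)))*(-332 - 220) = (415 + (-4 + 0*(-12)))*(-552) = (415 + (-4 + 0))*(-552) = (415 - 4)*(-552) = 411*(-552) = -226872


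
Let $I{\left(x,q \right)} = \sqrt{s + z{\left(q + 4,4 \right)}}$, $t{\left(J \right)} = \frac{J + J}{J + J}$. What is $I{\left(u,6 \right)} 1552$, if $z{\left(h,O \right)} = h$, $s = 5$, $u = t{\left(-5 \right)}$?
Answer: $1552 \sqrt{15} \approx 6010.9$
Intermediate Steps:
$t{\left(J \right)} = 1$ ($t{\left(J \right)} = \frac{2 J}{2 J} = 2 J \frac{1}{2 J} = 1$)
$u = 1$
$I{\left(x,q \right)} = \sqrt{9 + q}$ ($I{\left(x,q \right)} = \sqrt{5 + \left(q + 4\right)} = \sqrt{5 + \left(4 + q\right)} = \sqrt{9 + q}$)
$I{\left(u,6 \right)} 1552 = \sqrt{9 + 6} \cdot 1552 = \sqrt{15} \cdot 1552 = 1552 \sqrt{15}$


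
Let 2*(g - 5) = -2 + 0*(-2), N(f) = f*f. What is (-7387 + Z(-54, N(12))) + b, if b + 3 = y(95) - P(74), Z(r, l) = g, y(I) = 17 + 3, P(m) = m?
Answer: -7440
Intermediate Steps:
y(I) = 20
N(f) = f**2
g = 4 (g = 5 + (-2 + 0*(-2))/2 = 5 + (-2 + 0)/2 = 5 + (1/2)*(-2) = 5 - 1 = 4)
Z(r, l) = 4
b = -57 (b = -3 + (20 - 1*74) = -3 + (20 - 74) = -3 - 54 = -57)
(-7387 + Z(-54, N(12))) + b = (-7387 + 4) - 57 = -7383 - 57 = -7440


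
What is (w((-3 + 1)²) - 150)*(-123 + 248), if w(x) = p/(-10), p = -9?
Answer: -37275/2 ≈ -18638.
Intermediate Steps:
w(x) = 9/10 (w(x) = -9/(-10) = -9*(-⅒) = 9/10)
(w((-3 + 1)²) - 150)*(-123 + 248) = (9/10 - 150)*(-123 + 248) = -1491/10*125 = -37275/2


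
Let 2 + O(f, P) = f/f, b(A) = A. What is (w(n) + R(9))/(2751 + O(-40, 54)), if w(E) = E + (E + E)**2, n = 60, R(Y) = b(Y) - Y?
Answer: 1446/275 ≈ 5.2582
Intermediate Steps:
O(f, P) = -1 (O(f, P) = -2 + f/f = -2 + 1 = -1)
R(Y) = 0 (R(Y) = Y - Y = 0)
w(E) = E + 4*E**2 (w(E) = E + (2*E)**2 = E + 4*E**2)
(w(n) + R(9))/(2751 + O(-40, 54)) = (60*(1 + 4*60) + 0)/(2751 - 1) = (60*(1 + 240) + 0)/2750 = (60*241 + 0)*(1/2750) = (14460 + 0)*(1/2750) = 14460*(1/2750) = 1446/275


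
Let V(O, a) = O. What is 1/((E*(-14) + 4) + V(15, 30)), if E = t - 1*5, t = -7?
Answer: 1/187 ≈ 0.0053476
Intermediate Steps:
E = -12 (E = -7 - 1*5 = -7 - 5 = -12)
1/((E*(-14) + 4) + V(15, 30)) = 1/((-12*(-14) + 4) + 15) = 1/((168 + 4) + 15) = 1/(172 + 15) = 1/187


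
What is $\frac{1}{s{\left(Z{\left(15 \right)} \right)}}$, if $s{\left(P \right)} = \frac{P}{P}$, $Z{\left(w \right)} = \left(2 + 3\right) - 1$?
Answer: $1$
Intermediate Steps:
$Z{\left(w \right)} = 4$ ($Z{\left(w \right)} = 5 - 1 = 4$)
$s{\left(P \right)} = 1$
$\frac{1}{s{\left(Z{\left(15 \right)} \right)}} = 1^{-1} = 1$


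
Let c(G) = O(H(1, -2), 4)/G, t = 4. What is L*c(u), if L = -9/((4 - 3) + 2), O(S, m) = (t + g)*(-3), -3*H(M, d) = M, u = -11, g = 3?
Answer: -63/11 ≈ -5.7273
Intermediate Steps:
H(M, d) = -M/3
O(S, m) = -21 (O(S, m) = (4 + 3)*(-3) = 7*(-3) = -21)
c(G) = -21/G
L = -3 (L = -9/(1 + 2) = -9/3 = -9*1/3 = -3)
L*c(u) = -(-63)/(-11) = -(-63)*(-1)/11 = -3*21/11 = -63/11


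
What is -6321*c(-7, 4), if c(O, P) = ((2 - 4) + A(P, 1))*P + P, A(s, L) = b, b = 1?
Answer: 0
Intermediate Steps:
A(s, L) = 1
c(O, P) = 0 (c(O, P) = ((2 - 4) + 1)*P + P = (-2 + 1)*P + P = -P + P = 0)
-6321*c(-7, 4) = -6321*0 = 0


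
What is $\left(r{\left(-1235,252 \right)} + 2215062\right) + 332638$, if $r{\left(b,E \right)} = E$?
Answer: $2547952$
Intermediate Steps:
$\left(r{\left(-1235,252 \right)} + 2215062\right) + 332638 = \left(252 + 2215062\right) + 332638 = 2215314 + 332638 = 2547952$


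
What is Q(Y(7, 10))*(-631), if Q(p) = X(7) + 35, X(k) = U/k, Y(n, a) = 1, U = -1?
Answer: -153964/7 ≈ -21995.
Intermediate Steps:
X(k) = -1/k
Q(p) = 244/7 (Q(p) = -1/7 + 35 = -1*⅐ + 35 = -⅐ + 35 = 244/7)
Q(Y(7, 10))*(-631) = (244/7)*(-631) = -153964/7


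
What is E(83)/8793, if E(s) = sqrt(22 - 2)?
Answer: 2*sqrt(5)/8793 ≈ 0.00050860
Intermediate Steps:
E(s) = 2*sqrt(5) (E(s) = sqrt(20) = 2*sqrt(5))
E(83)/8793 = (2*sqrt(5))/8793 = (2*sqrt(5))*(1/8793) = 2*sqrt(5)/8793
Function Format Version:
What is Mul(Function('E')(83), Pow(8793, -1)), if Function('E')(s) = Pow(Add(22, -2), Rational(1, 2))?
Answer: Mul(Rational(2, 8793), Pow(5, Rational(1, 2))) ≈ 0.00050860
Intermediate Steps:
Function('E')(s) = Mul(2, Pow(5, Rational(1, 2))) (Function('E')(s) = Pow(20, Rational(1, 2)) = Mul(2, Pow(5, Rational(1, 2))))
Mul(Function('E')(83), Pow(8793, -1)) = Mul(Mul(2, Pow(5, Rational(1, 2))), Pow(8793, -1)) = Mul(Mul(2, Pow(5, Rational(1, 2))), Rational(1, 8793)) = Mul(Rational(2, 8793), Pow(5, Rational(1, 2)))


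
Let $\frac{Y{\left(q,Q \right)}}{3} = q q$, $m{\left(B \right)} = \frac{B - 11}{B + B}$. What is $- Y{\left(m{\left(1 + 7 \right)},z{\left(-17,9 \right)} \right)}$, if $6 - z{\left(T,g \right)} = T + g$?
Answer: $- \frac{27}{256} \approx -0.10547$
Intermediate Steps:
$m{\left(B \right)} = \frac{-11 + B}{2 B}$
$z{\left(T,g \right)} = 6 - T - g$ ($z{\left(T,g \right)} = 6 - \left(T + g\right) = 6 - T - g$)
$Y{\left(q,Q \right)} = 3 q^{2}$ ($Y{\left(q,Q \right)} = 3 q q = 3 q^{2}$)
$- Y{\left(m{\left(1 + 7 \right)},z{\left(-17,9 \right)} \right)} = - 3 \left(\frac{-11 + \left(1 + 7\right)}{2 \left(1 + 7\right)}\right)^{2} = - 3 \left(\frac{-11 + 8}{2 \cdot 8}\right)^{2} = - 3 \left(\frac{1}{2} \cdot \frac{1}{8} \left(-3\right)\right)^{2} = - 3 \left(- \frac{3}{16}\right)^{2} = - \frac{3 \cdot 9}{256} = \left(-1\right) \frac{27}{256} = - \frac{27}{256}$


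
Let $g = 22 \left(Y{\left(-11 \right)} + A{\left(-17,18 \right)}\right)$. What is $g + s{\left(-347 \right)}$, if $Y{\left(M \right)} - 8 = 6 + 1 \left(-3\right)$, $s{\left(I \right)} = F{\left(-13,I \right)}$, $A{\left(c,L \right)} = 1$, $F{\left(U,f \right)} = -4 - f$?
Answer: $607$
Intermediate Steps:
$s{\left(I \right)} = -4 - I$
$Y{\left(M \right)} = 11$ ($Y{\left(M \right)} = 8 + \left(6 + 1 \left(-3\right)\right) = 8 + \left(6 - 3\right) = 8 + 3 = 11$)
$g = 264$ ($g = 22 \left(11 + 1\right) = 22 \cdot 12 = 264$)
$g + s{\left(-347 \right)} = 264 - -343 = 264 + \left(-4 + 347\right) = 264 + 343 = 607$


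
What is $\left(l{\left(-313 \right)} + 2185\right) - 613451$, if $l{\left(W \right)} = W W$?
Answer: $-513297$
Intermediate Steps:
$l{\left(W \right)} = W^{2}$
$\left(l{\left(-313 \right)} + 2185\right) - 613451 = \left(\left(-313\right)^{2} + 2185\right) - 613451 = \left(97969 + 2185\right) - 613451 = 100154 - 613451 = -513297$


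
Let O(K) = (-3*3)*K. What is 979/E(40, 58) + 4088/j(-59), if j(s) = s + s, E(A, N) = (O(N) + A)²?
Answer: -474812495/13707116 ≈ -34.640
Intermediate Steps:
O(K) = -9*K
E(A, N) = (A - 9*N)² (E(A, N) = (-9*N + A)² = (A - 9*N)²)
j(s) = 2*s
979/E(40, 58) + 4088/j(-59) = 979/((40 - 9*58)²) + 4088/((2*(-59))) = 979/((40 - 522)²) + 4088/(-118) = 979/((-482)²) + 4088*(-1/118) = 979/232324 - 2044/59 = -474812495/13707116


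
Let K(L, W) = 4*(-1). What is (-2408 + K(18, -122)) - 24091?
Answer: -26503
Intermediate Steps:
K(L, W) = -4
(-2408 + K(18, -122)) - 24091 = (-2408 - 4) - 24091 = -2412 - 24091 = -26503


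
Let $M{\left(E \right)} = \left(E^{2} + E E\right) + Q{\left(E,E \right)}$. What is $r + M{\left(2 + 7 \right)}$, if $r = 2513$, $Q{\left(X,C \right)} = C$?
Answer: $2684$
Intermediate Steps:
$M{\left(E \right)} = E + 2 E^{2}$ ($M{\left(E \right)} = \left(E^{2} + E E\right) + E = \left(E^{2} + E^{2}\right) + E = 2 E^{2} + E = E + 2 E^{2}$)
$r + M{\left(2 + 7 \right)} = 2513 + \left(2 + 7\right) \left(1 + 2 \left(2 + 7\right)\right) = 2513 + 9 \left(1 + 2 \cdot 9\right) = 2513 + 9 \left(1 + 18\right) = 2513 + 9 \cdot 19 = 2513 + 171 = 2684$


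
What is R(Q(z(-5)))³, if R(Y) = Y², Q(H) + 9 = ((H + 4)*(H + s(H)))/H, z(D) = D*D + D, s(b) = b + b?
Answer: 62523502209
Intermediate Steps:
s(b) = 2*b
z(D) = D + D² (z(D) = D² + D = D + D²)
Q(H) = 3 + 3*H (Q(H) = -9 + ((H + 4)*(H + 2*H))/H = -9 + ((4 + H)*(3*H))/H = -9 + (3*H*(4 + H))/H = -9 + (12 + 3*H) = 3 + 3*H)
R(Q(z(-5)))³ = ((3 + 3*(-5*(1 - 5)))²)³ = ((3 + 3*(-5*(-4)))²)³ = ((3 + 3*20)²)³ = ((3 + 60)²)³ = (63²)³ = 3969³ = 62523502209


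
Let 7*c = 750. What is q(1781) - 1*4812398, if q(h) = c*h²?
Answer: 2345283964/7 ≈ 3.3504e+8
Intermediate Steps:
c = 750/7 (c = (⅐)*750 = 750/7 ≈ 107.14)
q(h) = 750*h²/7
q(1781) - 1*4812398 = (750/7)*1781² - 1*4812398 = (750/7)*3171961 - 4812398 = 2378970750/7 - 4812398 = 2345283964/7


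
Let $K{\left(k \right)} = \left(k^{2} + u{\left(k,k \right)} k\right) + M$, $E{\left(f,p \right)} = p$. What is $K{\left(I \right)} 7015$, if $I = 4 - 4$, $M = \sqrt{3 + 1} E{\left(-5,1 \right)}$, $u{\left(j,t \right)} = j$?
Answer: $14030$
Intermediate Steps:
$M = 2$ ($M = \sqrt{3 + 1} \cdot 1 = \sqrt{4} \cdot 1 = 2 \cdot 1 = 2$)
$I = 0$
$K{\left(k \right)} = 2 + 2 k^{2}$ ($K{\left(k \right)} = \left(k^{2} + k k\right) + 2 = \left(k^{2} + k^{2}\right) + 2 = 2 k^{2} + 2 = 2 + 2 k^{2}$)
$K{\left(I \right)} 7015 = \left(2 + 2 \cdot 0^{2}\right) 7015 = \left(2 + 2 \cdot 0\right) 7015 = \left(2 + 0\right) 7015 = 2 \cdot 7015 = 14030$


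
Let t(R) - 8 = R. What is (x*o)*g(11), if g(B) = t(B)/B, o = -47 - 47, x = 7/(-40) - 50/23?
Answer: 1929773/5060 ≈ 381.38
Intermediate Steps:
t(R) = 8 + R
x = -2161/920 (x = 7*(-1/40) - 50*1/23 = -7/40 - 50/23 = -2161/920 ≈ -2.3489)
o = -94
g(B) = (8 + B)/B
(x*o)*g(11) = (-2161/920*(-94))*((8 + 11)/11) = 101567*((1/11)*19)/460 = (101567/460)*(19/11) = 1929773/5060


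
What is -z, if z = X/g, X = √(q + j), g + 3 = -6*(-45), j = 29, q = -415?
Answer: -I*√386/267 ≈ -0.073584*I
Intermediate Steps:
g = 267 (g = -3 - 6*(-45) = -3 - 2*(-135) = -3 + 270 = 267)
X = I*√386 (X = √(-415 + 29) = √(-386) = I*√386 ≈ 19.647*I)
z = I*√386/267 (z = (I*√386)/267 = (I*√386)*(1/267) = I*√386/267 ≈ 0.073584*I)
-z = -I*√386/267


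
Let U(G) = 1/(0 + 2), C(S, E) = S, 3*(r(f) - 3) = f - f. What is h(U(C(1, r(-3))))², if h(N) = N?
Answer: ¼ ≈ 0.25000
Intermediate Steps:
r(f) = 3 (r(f) = 3 + (f - f)/3 = 3 + (⅓)*0 = 3 + 0 = 3)
U(G) = ½ (U(G) = 1/2 = ½)
h(U(C(1, r(-3))))² = (½)² = ¼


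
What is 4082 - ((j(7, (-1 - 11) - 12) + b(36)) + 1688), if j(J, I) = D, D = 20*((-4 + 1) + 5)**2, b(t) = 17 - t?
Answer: 2333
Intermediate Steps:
D = 80 (D = 20*(-3 + 5)**2 = 20*2**2 = 20*4 = 80)
j(J, I) = 80
4082 - ((j(7, (-1 - 11) - 12) + b(36)) + 1688) = 4082 - ((80 + (17 - 1*36)) + 1688) = 4082 - ((80 + (17 - 36)) + 1688) = 4082 - ((80 - 19) + 1688) = 4082 - (61 + 1688) = 4082 - 1*1749 = 4082 - 1749 = 2333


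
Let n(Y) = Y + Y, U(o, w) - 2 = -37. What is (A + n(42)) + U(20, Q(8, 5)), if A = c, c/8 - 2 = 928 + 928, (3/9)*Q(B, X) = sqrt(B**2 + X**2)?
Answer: 14913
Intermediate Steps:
Q(B, X) = 3*sqrt(B**2 + X**2)
c = 14864 (c = 16 + 8*(928 + 928) = 16 + 8*1856 = 16 + 14848 = 14864)
U(o, w) = -35 (U(o, w) = 2 - 37 = -35)
n(Y) = 2*Y
A = 14864
(A + n(42)) + U(20, Q(8, 5)) = (14864 + 2*42) - 35 = (14864 + 84) - 35 = 14948 - 35 = 14913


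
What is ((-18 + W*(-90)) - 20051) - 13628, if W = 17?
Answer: -35227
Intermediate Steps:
((-18 + W*(-90)) - 20051) - 13628 = ((-18 + 17*(-90)) - 20051) - 13628 = ((-18 - 1530) - 20051) - 13628 = (-1548 - 20051) - 13628 = -21599 - 13628 = -35227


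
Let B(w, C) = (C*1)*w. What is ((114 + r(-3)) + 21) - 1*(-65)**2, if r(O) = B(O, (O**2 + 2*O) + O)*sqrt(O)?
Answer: -4090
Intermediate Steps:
B(w, C) = C*w
r(O) = O**(3/2)*(O**2 + 3*O) (r(O) = (((O**2 + 2*O) + O)*O)*sqrt(O) = ((O**2 + 3*O)*O)*sqrt(O) = (O*(O**2 + 3*O))*sqrt(O) = O**(3/2)*(O**2 + 3*O))
((114 + r(-3)) + 21) - 1*(-65)**2 = ((114 + (-3)**(5/2)*(3 - 3)) + 21) - 1*(-65)**2 = ((114 + (9*I*sqrt(3))*0) + 21) - 1*4225 = ((114 + 0) + 21) - 4225 = (114 + 21) - 4225 = 135 - 4225 = -4090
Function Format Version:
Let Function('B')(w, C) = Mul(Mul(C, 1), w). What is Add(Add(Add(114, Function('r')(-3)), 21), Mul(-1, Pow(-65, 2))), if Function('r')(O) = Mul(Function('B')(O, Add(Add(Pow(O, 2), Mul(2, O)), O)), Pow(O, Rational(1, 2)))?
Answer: -4090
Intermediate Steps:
Function('B')(w, C) = Mul(C, w)
Function('r')(O) = Mul(Pow(O, Rational(3, 2)), Add(Pow(O, 2), Mul(3, O))) (Function('r')(O) = Mul(Mul(Add(Add(Pow(O, 2), Mul(2, O)), O), O), Pow(O, Rational(1, 2))) = Mul(Mul(Add(Pow(O, 2), Mul(3, O)), O), Pow(O, Rational(1, 2))) = Mul(Mul(O, Add(Pow(O, 2), Mul(3, O))), Pow(O, Rational(1, 2))) = Mul(Pow(O, Rational(3, 2)), Add(Pow(O, 2), Mul(3, O))))
Add(Add(Add(114, Function('r')(-3)), 21), Mul(-1, Pow(-65, 2))) = Add(Add(Add(114, Mul(Pow(-3, Rational(5, 2)), Add(3, -3))), 21), Mul(-1, Pow(-65, 2))) = Add(Add(Add(114, Mul(Mul(9, I, Pow(3, Rational(1, 2))), 0)), 21), Mul(-1, 4225)) = Add(Add(Add(114, 0), 21), -4225) = Add(Add(114, 21), -4225) = Add(135, -4225) = -4090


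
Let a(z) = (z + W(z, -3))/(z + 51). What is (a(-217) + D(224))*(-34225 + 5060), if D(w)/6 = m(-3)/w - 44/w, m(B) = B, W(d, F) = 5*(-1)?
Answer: -21261285/9296 ≈ -2287.1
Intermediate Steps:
W(d, F) = -5
a(z) = (-5 + z)/(51 + z) (a(z) = (z - 5)/(z + 51) = (-5 + z)/(51 + z))
D(w) = -282/w (D(w) = 6*(-3/w - 44/w) = 6*(-47/w) = -282/w)
(a(-217) + D(224))*(-34225 + 5060) = ((-5 - 217)/(51 - 217) - 282/224)*(-34225 + 5060) = (-222/(-166) - 282*1/224)*(-29165) = (-1/166*(-222) - 141/112)*(-29165) = (111/83 - 141/112)*(-29165) = (729/9296)*(-29165) = -21261285/9296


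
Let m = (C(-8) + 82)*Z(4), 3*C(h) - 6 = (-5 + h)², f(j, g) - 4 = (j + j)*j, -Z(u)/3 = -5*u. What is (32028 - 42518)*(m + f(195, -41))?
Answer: -886132260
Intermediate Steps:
Z(u) = 15*u (Z(u) = -(-15)*u = 15*u)
f(j, g) = 4 + 2*j² (f(j, g) = 4 + (j + j)*j = 4 + (2*j)*j = 4 + 2*j²)
C(h) = 2 + (-5 + h)²/3
m = 8420 (m = ((2 + (-5 - 8)²/3) + 82)*(15*4) = ((2 + (⅓)*(-13)²) + 82)*60 = ((2 + (⅓)*169) + 82)*60 = ((2 + 169/3) + 82)*60 = (175/3 + 82)*60 = (421/3)*60 = 8420)
(32028 - 42518)*(m + f(195, -41)) = (32028 - 42518)*(8420 + (4 + 2*195²)) = -10490*(8420 + (4 + 2*38025)) = -10490*(8420 + (4 + 76050)) = -10490*(8420 + 76054) = -10490*84474 = -886132260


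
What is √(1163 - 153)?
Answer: √1010 ≈ 31.780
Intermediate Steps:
√(1163 - 153) = √1010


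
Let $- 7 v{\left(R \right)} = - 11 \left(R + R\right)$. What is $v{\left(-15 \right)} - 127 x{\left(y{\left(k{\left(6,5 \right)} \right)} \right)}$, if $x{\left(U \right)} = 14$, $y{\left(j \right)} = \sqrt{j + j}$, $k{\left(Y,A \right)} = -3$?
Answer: $- \frac{12776}{7} \approx -1825.1$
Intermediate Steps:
$y{\left(j \right)} = \sqrt{2} \sqrt{j}$ ($y{\left(j \right)} = \sqrt{2 j} = \sqrt{2} \sqrt{j}$)
$v{\left(R \right)} = \frac{22 R}{7}$ ($v{\left(R \right)} = - \frac{\left(-11\right) \left(R + R\right)}{7} = - \frac{\left(-11\right) 2 R}{7} = - \frac{\left(-22\right) R}{7} = \frac{22 R}{7}$)
$v{\left(-15 \right)} - 127 x{\left(y{\left(k{\left(6,5 \right)} \right)} \right)} = \frac{22}{7} \left(-15\right) - 1778 = - \frac{330}{7} - 1778 = - \frac{12776}{7}$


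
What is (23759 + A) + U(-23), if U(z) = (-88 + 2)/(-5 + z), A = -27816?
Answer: -56755/14 ≈ -4053.9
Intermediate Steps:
U(z) = -86/(-5 + z)
(23759 + A) + U(-23) = (23759 - 27816) - 86/(-5 - 23) = -4057 - 86/(-28) = -4057 - 86*(-1/28) = -4057 + 43/14 = -56755/14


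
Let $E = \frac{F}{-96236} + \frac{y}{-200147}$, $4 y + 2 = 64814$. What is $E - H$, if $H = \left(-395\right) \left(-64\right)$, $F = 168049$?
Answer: $- \frac{69566005455553}{2751620956} \approx -25282.0$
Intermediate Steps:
$y = 16203$ ($y = - \frac{1}{2} + \frac{1}{4} \cdot 64814 = - \frac{1}{2} + \frac{32407}{2} = 16203$)
$E = - \frac{5027687873}{2751620956}$ ($E = \frac{168049}{-96236} + \frac{16203}{-200147} = 168049 \left(- \frac{1}{96236}\right) + 16203 \left(- \frac{1}{200147}\right) = - \frac{24007}{13748} - \frac{16203}{200147} = - \frac{5027687873}{2751620956} \approx -1.8272$)
$H = 25280$
$E - H = - \frac{5027687873}{2751620956} - 25280 = - \frac{69566005455553}{2751620956}$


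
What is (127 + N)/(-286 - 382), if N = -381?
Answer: 127/334 ≈ 0.38024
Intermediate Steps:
(127 + N)/(-286 - 382) = (127 - 381)/(-286 - 382) = -254/(-668) = -254*(-1/668) = 127/334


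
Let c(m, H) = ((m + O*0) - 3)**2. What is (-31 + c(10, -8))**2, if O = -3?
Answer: 324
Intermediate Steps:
c(m, H) = (-3 + m)**2 (c(m, H) = ((m - 3*0) - 3)**2 = ((m + 0) - 3)**2 = (m - 3)**2 = (-3 + m)**2)
(-31 + c(10, -8))**2 = (-31 + (-3 + 10)**2)**2 = (-31 + 7**2)**2 = (-31 + 49)**2 = 18**2 = 324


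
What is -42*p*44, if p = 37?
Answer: -68376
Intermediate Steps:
-42*p*44 = -42*37*44 = -1554*44 = -68376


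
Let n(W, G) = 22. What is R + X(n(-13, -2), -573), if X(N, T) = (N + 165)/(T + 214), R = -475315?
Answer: -170638272/359 ≈ -4.7532e+5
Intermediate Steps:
X(N, T) = (165 + N)/(214 + T)
R + X(n(-13, -2), -573) = -475315 + (165 + 22)/(214 - 573) = -475315 + 187/(-359) = -475315 - 1/359*187 = -475315 - 187/359 = -170638272/359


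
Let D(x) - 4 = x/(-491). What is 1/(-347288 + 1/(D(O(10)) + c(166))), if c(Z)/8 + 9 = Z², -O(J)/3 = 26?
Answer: -108206658/37578873843013 ≈ -2.8795e-6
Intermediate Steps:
O(J) = -78 (O(J) = -3*26 = -78)
D(x) = 4 - x/491 (D(x) = 4 + x/(-491) = 4 + x*(-1/491) = 4 - x/491)
c(Z) = -72 + 8*Z²
1/(-347288 + 1/(D(O(10)) + c(166))) = 1/(-347288 + 1/((4 - 1/491*(-78)) + (-72 + 8*166²))) = 1/(-347288 + 1/((4 + 78/491) + (-72 + 8*27556))) = 1/(-347288 + 1/(2042/491 + (-72 + 220448))) = 1/(-347288 + 1/(2042/491 + 220376)) = 1/(-347288 + 1/(108206658/491)) = 1/(-347288 + 491/108206658) = 1/(-37578873843013/108206658) = -108206658/37578873843013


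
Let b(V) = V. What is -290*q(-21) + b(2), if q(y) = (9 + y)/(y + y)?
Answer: -566/7 ≈ -80.857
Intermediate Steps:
q(y) = (9 + y)/(2*y) (q(y) = (9 + y)/((2*y)) = (9 + y)*(1/(2*y)) = (9 + y)/(2*y))
-290*q(-21) + b(2) = -145*(9 - 21)/(-21) + 2 = -145*(-1)*(-12)/21 + 2 = -290*2/7 + 2 = -580/7 + 2 = -566/7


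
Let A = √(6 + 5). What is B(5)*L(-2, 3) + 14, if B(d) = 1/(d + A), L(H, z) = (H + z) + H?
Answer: 191/14 + √11/14 ≈ 13.880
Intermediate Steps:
A = √11 ≈ 3.3166
L(H, z) = z + 2*H
B(d) = 1/(d + √11)
B(5)*L(-2, 3) + 14 = (3 + 2*(-2))/(5 + √11) + 14 = (3 - 4)/(5 + √11) + 14 = -1/(5 + √11) + 14 = 14 - 1/(5 + √11)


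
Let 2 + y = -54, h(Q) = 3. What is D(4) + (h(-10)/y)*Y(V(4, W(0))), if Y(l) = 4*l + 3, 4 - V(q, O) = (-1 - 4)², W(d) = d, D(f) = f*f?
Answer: 1139/56 ≈ 20.339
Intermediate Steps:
D(f) = f²
V(q, O) = -21 (V(q, O) = 4 - (-1 - 4)² = 4 - 1*(-5)² = 4 - 1*25 = 4 - 25 = -21)
Y(l) = 3 + 4*l
y = -56 (y = -2 - 54 = -56)
D(4) + (h(-10)/y)*Y(V(4, W(0))) = 4² + (3/(-56))*(3 + 4*(-21)) = 16 + (3*(-1/56))*(3 - 84) = 16 - 3/56*(-81) = 16 + 243/56 = 1139/56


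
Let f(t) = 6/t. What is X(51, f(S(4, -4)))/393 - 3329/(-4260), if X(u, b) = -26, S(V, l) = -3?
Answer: 399179/558060 ≈ 0.71530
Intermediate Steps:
X(51, f(S(4, -4)))/393 - 3329/(-4260) = -26/393 - 3329/(-4260) = -26*1/393 - 3329*(-1/4260) = -26/393 + 3329/4260 = 399179/558060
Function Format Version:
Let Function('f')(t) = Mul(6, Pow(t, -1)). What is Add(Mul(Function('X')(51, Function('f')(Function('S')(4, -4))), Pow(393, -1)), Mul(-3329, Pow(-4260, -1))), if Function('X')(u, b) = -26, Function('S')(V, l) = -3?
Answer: Rational(399179, 558060) ≈ 0.71530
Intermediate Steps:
Add(Mul(Function('X')(51, Function('f')(Function('S')(4, -4))), Pow(393, -1)), Mul(-3329, Pow(-4260, -1))) = Add(Mul(-26, Pow(393, -1)), Mul(-3329, Pow(-4260, -1))) = Add(Mul(-26, Rational(1, 393)), Mul(-3329, Rational(-1, 4260))) = Add(Rational(-26, 393), Rational(3329, 4260)) = Rational(399179, 558060)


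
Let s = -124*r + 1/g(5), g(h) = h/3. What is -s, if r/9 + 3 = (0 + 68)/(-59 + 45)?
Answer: -306921/35 ≈ -8769.2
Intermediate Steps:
g(h) = h/3 (g(h) = h*(⅓) = h/3)
r = -495/7 (r = -27 + 9*((0 + 68)/(-59 + 45)) = -27 + 9*(68/(-14)) = -27 + 9*(68*(-1/14)) = -27 + 9*(-34/7) = -27 - 306/7 = -495/7 ≈ -70.714)
s = 306921/35 (s = -124*(-495/7) + 1/((⅓)*5) = 61380/7 + 1/(5/3) = 61380/7 + ⅗ = 306921/35 ≈ 8769.2)
-s = -1*306921/35 = -306921/35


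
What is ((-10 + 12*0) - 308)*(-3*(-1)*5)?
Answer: -4770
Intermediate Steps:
((-10 + 12*0) - 308)*(-3*(-1)*5) = ((-10 + 0) - 308)*(3*5) = (-10 - 308)*15 = -318*15 = -4770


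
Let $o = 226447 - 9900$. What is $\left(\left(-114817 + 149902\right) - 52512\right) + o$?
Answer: $199120$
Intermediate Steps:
$o = 216547$ ($o = 226447 - 9900 = 216547$)
$\left(\left(-114817 + 149902\right) - 52512\right) + o = \left(\left(-114817 + 149902\right) - 52512\right) + 216547 = \left(35085 - 52512\right) + 216547 = -17427 + 216547 = 199120$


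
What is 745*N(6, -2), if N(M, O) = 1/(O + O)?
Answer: -745/4 ≈ -186.25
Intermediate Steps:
N(M, O) = 1/(2*O)
745*N(6, -2) = 745*((1/2)/(-2)) = 745*((1/2)*(-1/2)) = 745*(-1/4) = -745/4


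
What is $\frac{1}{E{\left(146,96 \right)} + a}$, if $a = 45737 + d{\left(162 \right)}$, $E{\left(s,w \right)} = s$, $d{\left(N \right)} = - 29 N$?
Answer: $\frac{1}{41185} \approx 2.4281 \cdot 10^{-5}$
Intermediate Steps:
$a = 41039$ ($a = 45737 - 4698 = 41039$)
$\frac{1}{E{\left(146,96 \right)} + a} = \frac{1}{146 + 41039} = \frac{1}{41185}$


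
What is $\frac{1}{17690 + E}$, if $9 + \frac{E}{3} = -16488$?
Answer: $- \frac{1}{31801} \approx -3.1446 \cdot 10^{-5}$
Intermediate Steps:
$E = -49491$ ($E = -27 + 3 \left(-16488\right) = -27 - 49464 = -49491$)
$\frac{1}{17690 + E} = \frac{1}{17690 - 49491} = \frac{1}{-31801} = - \frac{1}{31801}$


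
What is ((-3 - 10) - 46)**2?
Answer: 3481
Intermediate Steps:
((-3 - 10) - 46)**2 = (-13 - 46)**2 = (-59)**2 = 3481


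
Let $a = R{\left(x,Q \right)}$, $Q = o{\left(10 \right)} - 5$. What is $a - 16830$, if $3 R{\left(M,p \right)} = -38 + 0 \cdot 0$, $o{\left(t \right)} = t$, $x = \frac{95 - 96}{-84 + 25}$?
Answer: $- \frac{50528}{3} \approx -16843.0$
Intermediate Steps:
$x = \frac{1}{59}$ ($x = - \frac{1}{-59} = \left(-1\right) \left(- \frac{1}{59}\right) = \frac{1}{59} \approx 0.016949$)
$Q = 5$ ($Q = 10 - 5 = 5$)
$R{\left(M,p \right)} = - \frac{38}{3}$ ($R{\left(M,p \right)} = \frac{-38 + 0 \cdot 0}{3} = \frac{-38 + 0}{3} = \frac{1}{3} \left(-38\right) = - \frac{38}{3}$)
$a = - \frac{38}{3} \approx -12.667$
$a - 16830 = - \frac{38}{3} - 16830 = - \frac{50528}{3}$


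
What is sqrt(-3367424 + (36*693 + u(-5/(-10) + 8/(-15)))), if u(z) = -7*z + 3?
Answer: I*sqrt(3008225490)/30 ≈ 1828.2*I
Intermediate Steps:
u(z) = 3 - 7*z
sqrt(-3367424 + (36*693 + u(-5/(-10) + 8/(-15)))) = sqrt(-3367424 + (36*693 + (3 - 7*(-5/(-10) + 8/(-15))))) = sqrt(-3367424 + (24948 + (3 - 7*(-5*(-1/10) + 8*(-1/15))))) = sqrt(-3367424 + (24948 + (3 - 7*(1/2 - 8/15)))) = sqrt(-3367424 + (24948 + (3 - 7*(-1/30)))) = sqrt(-3367424 + (24948 + (3 + 7/30))) = sqrt(-3367424 + (24948 + 97/30)) = sqrt(-3367424 + 748537/30) = sqrt(-100274183/30) = I*sqrt(3008225490)/30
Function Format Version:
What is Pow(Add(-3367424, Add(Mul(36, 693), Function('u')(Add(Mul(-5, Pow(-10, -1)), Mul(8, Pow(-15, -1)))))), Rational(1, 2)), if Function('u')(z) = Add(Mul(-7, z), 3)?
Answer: Mul(Rational(1, 30), I, Pow(3008225490, Rational(1, 2))) ≈ Mul(1828.2, I)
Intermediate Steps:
Function('u')(z) = Add(3, Mul(-7, z))
Pow(Add(-3367424, Add(Mul(36, 693), Function('u')(Add(Mul(-5, Pow(-10, -1)), Mul(8, Pow(-15, -1)))))), Rational(1, 2)) = Pow(Add(-3367424, Add(Mul(36, 693), Add(3, Mul(-7, Add(Mul(-5, Pow(-10, -1)), Mul(8, Pow(-15, -1))))))), Rational(1, 2)) = Pow(Add(-3367424, Add(24948, Add(3, Mul(-7, Add(Mul(-5, Rational(-1, 10)), Mul(8, Rational(-1, 15))))))), Rational(1, 2)) = Pow(Add(-3367424, Add(24948, Add(3, Mul(-7, Add(Rational(1, 2), Rational(-8, 15)))))), Rational(1, 2)) = Pow(Add(-3367424, Add(24948, Add(3, Mul(-7, Rational(-1, 30))))), Rational(1, 2)) = Pow(Add(-3367424, Add(24948, Add(3, Rational(7, 30)))), Rational(1, 2)) = Pow(Add(-3367424, Add(24948, Rational(97, 30))), Rational(1, 2)) = Pow(Add(-3367424, Rational(748537, 30)), Rational(1, 2)) = Pow(Rational(-100274183, 30), Rational(1, 2)) = Mul(Rational(1, 30), I, Pow(3008225490, Rational(1, 2)))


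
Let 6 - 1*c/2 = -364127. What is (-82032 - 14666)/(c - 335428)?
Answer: -48349/196419 ≈ -0.24615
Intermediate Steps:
c = 728266 (c = 12 - 2*(-364127) = 12 + 728254 = 728266)
(-82032 - 14666)/(c - 335428) = (-82032 - 14666)/(728266 - 335428) = -96698/392838 = -96698*1/392838 = -48349/196419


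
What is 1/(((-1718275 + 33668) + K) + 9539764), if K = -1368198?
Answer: 1/6486959 ≈ 1.5416e-7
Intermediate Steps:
1/(((-1718275 + 33668) + K) + 9539764) = 1/(((-1718275 + 33668) - 1368198) + 9539764) = 1/((-1684607 - 1368198) + 9539764) = 1/(-3052805 + 9539764) = 1/6486959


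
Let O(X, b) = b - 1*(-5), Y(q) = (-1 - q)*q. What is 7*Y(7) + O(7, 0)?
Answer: -387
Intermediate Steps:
Y(q) = q*(-1 - q)
O(X, b) = 5 + b (O(X, b) = b + 5 = 5 + b)
7*Y(7) + O(7, 0) = 7*(-1*7*(1 + 7)) + (5 + 0) = 7*(-1*7*8) + 5 = 7*(-56) + 5 = -392 + 5 = -387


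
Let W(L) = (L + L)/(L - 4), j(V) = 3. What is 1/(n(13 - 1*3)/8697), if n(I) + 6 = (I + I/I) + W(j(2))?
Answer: -8697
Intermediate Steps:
W(L) = 2*L/(-4 + L) (W(L) = (2*L)/(-4 + L) = 2*L/(-4 + L))
n(I) = -11 + I (n(I) = -6 + ((I + I/I) + 2*3/(-4 + 3)) = -6 + ((I + 1) + 2*3/(-1)) = -6 + ((1 + I) + 2*3*(-1)) = -6 + ((1 + I) - 6) = -6 + (-5 + I) = -11 + I)
1/(n(13 - 1*3)/8697) = 1/((-11 + (13 - 1*3))/8697) = 1/((-11 + (13 - 3))*(1/8697)) = 1/((-11 + 10)*(1/8697)) = 1/(-1*1/8697) = 1/(-1/8697) = -8697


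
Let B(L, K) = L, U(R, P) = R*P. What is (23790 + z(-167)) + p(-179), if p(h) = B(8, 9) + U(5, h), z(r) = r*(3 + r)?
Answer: 50291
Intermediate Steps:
U(R, P) = P*R
p(h) = 8 + 5*h (p(h) = 8 + h*5 = 8 + 5*h)
(23790 + z(-167)) + p(-179) = (23790 - 167*(3 - 167)) + (8 + 5*(-179)) = (23790 - 167*(-164)) + (8 - 895) = (23790 + 27388) - 887 = 51178 - 887 = 50291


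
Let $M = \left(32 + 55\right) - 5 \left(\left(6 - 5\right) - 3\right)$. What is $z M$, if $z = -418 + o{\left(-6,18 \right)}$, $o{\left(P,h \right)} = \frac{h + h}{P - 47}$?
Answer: $- \frac{2152430}{53} \approx -40612.0$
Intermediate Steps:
$o{\left(P,h \right)} = \frac{2 h}{-47 + P}$
$z = - \frac{22190}{53}$ ($z = -418 + 2 \cdot 18 \frac{1}{-47 - 6} = -418 + 2 \cdot 18 \frac{1}{-53} = -418 + 2 \cdot 18 \left(- \frac{1}{53}\right) = -418 - \frac{36}{53} = - \frac{22190}{53} \approx -418.68$)
$M = 97$ ($M = 87 - 5 \left(1 - 3\right) = 87 - -10 = 87 + 10 = 97$)
$z M = \left(- \frac{22190}{53}\right) 97 = - \frac{2152430}{53}$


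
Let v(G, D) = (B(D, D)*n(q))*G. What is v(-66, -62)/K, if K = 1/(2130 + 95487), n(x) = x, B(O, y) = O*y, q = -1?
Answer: 24765823368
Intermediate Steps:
K = 1/97617 ≈ 1.0244e-5
v(G, D) = -G*D**2 (v(G, D) = ((D*D)*(-1))*G = (D**2*(-1))*G = (-D**2)*G = -G*D**2)
v(-66, -62)/K = (-1*(-66)*(-62)**2)/(1/97617) = -1*(-66)*3844*97617 = 253704*97617 = 24765823368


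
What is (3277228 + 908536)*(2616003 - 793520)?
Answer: 7628483732012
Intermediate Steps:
(3277228 + 908536)*(2616003 - 793520) = 4185764*1822483 = 7628483732012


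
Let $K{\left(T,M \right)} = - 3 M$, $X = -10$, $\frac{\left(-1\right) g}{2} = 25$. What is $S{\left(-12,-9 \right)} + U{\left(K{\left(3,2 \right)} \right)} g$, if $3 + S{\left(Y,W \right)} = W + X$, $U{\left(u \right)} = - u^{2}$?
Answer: $1778$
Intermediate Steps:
$g = -50$ ($g = \left(-2\right) 25 = -50$)
$S{\left(Y,W \right)} = -13 + W$ ($S{\left(Y,W \right)} = -3 + \left(W - 10\right) = -3 + \left(-10 + W\right) = -13 + W$)
$S{\left(-12,-9 \right)} + U{\left(K{\left(3,2 \right)} \right)} g = \left(-13 - 9\right) + - \left(\left(-3\right) 2\right)^{2} \left(-50\right) = -22 + - \left(-6\right)^{2} \left(-50\right) = -22 + \left(-1\right) 36 \left(-50\right) = -22 - -1800 = -22 + 1800 = 1778$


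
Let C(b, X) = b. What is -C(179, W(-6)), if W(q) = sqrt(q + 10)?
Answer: -179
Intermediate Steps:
W(q) = sqrt(10 + q)
-C(179, W(-6)) = -1*179 = -179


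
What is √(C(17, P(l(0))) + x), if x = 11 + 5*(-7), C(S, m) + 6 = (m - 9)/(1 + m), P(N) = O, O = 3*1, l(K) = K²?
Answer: 3*I*√14/2 ≈ 5.6125*I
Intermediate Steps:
O = 3
P(N) = 3
C(S, m) = -6 + (-9 + m)/(1 + m) (C(S, m) = -6 + (m - 9)/(1 + m) = -6 + (-9 + m)/(1 + m))
x = -24 (x = 11 - 35 = -24)
√(C(17, P(l(0))) + x) = √(5*(-3 - 1*3)/(1 + 3) - 24) = √(5*(-3 - 3)/4 - 24) = √(5*(¼)*(-6) - 24) = √(-15/2 - 24) = √(-63/2) = 3*I*√14/2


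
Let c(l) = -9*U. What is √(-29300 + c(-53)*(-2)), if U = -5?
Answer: I*√29390 ≈ 171.44*I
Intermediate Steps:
c(l) = 45 (c(l) = -9*(-5) = 45)
√(-29300 + c(-53)*(-2)) = √(-29300 + 45*(-2)) = √(-29300 - 90) = √(-29390) = I*√29390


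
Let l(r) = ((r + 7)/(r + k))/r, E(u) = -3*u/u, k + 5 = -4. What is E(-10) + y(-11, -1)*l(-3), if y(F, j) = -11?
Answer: -38/9 ≈ -4.2222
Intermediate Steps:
k = -9 (k = -5 - 4 = -9)
E(u) = -3 (E(u) = -3*1 = -3)
l(r) = (7 + r)/(r*(-9 + r)) (l(r) = ((r + 7)/(r - 9))/r = ((7 + r)/(-9 + r))/r = (7 + r)/(r*(-9 + r)))
E(-10) + y(-11, -1)*l(-3) = -3 - 11*(7 - 3)/((-3)*(-9 - 3)) = -3 - (-11)*4/(3*(-12)) = -3 - (-11)*(-1)*4/(3*12) = -3 - 11*⅑ = -3 - 11/9 = -38/9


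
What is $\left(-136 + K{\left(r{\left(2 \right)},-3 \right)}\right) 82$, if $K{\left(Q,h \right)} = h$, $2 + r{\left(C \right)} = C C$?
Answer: $-11398$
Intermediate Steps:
$r{\left(C \right)} = -2 + C^{2}$ ($r{\left(C \right)} = -2 + C C = -2 + C^{2}$)
$\left(-136 + K{\left(r{\left(2 \right)},-3 \right)}\right) 82 = \left(-136 - 3\right) 82 = \left(-139\right) 82 = -11398$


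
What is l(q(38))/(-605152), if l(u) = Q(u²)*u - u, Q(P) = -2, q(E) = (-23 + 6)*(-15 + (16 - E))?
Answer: 1887/605152 ≈ 0.0031182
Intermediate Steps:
q(E) = -17 + 17*E (q(E) = -17*(1 - E) = -17 + 17*E)
l(u) = -3*u (l(u) = -2*u - u = -3*u)
l(q(38))/(-605152) = -3*(-17 + 17*38)/(-605152) = -3*(-17 + 646)*(-1/605152) = -3*629*(-1/605152) = -1887*(-1/605152) = 1887/605152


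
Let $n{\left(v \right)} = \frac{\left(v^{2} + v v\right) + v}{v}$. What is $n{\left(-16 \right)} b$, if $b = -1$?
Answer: $31$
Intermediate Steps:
$n{\left(v \right)} = \frac{v + 2 v^{2}}{v}$ ($n{\left(v \right)} = \frac{\left(v^{2} + v^{2}\right) + v}{v} = \frac{2 v^{2} + v}{v} = \frac{v + 2 v^{2}}{v}$)
$n{\left(-16 \right)} b = \left(1 + 2 \left(-16\right)\right) \left(-1\right) = \left(1 - 32\right) \left(-1\right) = \left(-31\right) \left(-1\right) = 31$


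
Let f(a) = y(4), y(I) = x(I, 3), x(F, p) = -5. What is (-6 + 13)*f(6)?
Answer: -35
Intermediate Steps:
y(I) = -5
f(a) = -5
(-6 + 13)*f(6) = (-6 + 13)*(-5) = 7*(-5) = -35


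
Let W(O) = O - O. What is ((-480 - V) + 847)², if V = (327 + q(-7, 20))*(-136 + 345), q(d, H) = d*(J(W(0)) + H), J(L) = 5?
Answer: 986022801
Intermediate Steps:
W(O) = 0
q(d, H) = d*(5 + H)
V = 31768 (V = (327 - 7*(5 + 20))*(-136 + 345) = (327 - 7*25)*209 = (327 - 175)*209 = 152*209 = 31768)
((-480 - V) + 847)² = ((-480 - 1*31768) + 847)² = ((-480 - 31768) + 847)² = (-32248 + 847)² = (-31401)² = 986022801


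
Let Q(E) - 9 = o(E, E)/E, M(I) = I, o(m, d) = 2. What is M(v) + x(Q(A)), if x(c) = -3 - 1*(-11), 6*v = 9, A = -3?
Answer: 19/2 ≈ 9.5000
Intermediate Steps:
v = 3/2 (v = (1/6)*9 = 3/2 ≈ 1.5000)
Q(E) = 9 + 2/E
x(c) = 8 (x(c) = -3 + 11 = 8)
M(v) + x(Q(A)) = 3/2 + 8 = 19/2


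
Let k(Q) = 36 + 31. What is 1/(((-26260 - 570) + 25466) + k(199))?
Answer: -1/1297 ≈ -0.00077101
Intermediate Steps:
k(Q) = 67
1/(((-26260 - 570) + 25466) + k(199)) = 1/(((-26260 - 570) + 25466) + 67) = 1/((-26830 + 25466) + 67) = 1/(-1364 + 67) = 1/(-1297) = -1/1297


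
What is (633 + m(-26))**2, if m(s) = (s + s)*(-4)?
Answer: 707281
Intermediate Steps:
m(s) = -8*s (m(s) = (2*s)*(-4) = -8*s)
(633 + m(-26))**2 = (633 - 8*(-26))**2 = (633 + 208)**2 = 841**2 = 707281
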